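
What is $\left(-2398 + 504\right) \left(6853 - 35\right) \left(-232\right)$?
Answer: $2995883744$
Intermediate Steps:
$\left(-2398 + 504\right) \left(6853 - 35\right) \left(-232\right) = \left(-1894\right) 6818 \left(-232\right) = \left(-12913292\right) \left(-232\right) = 2995883744$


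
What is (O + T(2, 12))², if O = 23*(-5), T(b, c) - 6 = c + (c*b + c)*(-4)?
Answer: 58081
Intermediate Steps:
T(b, c) = 6 - 3*c - 4*b*c (T(b, c) = 6 + (c + (c*b + c)*(-4)) = 6 + (c + (b*c + c)*(-4)) = 6 + (c + (c + b*c)*(-4)) = 6 + (c + (-4*c - 4*b*c)) = 6 + (-3*c - 4*b*c) = 6 - 3*c - 4*b*c)
O = -115
(O + T(2, 12))² = (-115 + (6 - 3*12 - 4*2*12))² = (-115 + (6 - 36 - 96))² = (-115 - 126)² = (-241)² = 58081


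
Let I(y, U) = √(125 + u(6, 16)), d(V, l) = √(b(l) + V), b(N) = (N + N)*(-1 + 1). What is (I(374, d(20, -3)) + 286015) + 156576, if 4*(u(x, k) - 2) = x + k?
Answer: 442591 + √530/2 ≈ 4.4260e+5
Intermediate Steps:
u(x, k) = 2 + k/4 + x/4 (u(x, k) = 2 + (x + k)/4 = 2 + (k + x)/4 = 2 + (k/4 + x/4) = 2 + k/4 + x/4)
b(N) = 0 (b(N) = (2*N)*0 = 0)
d(V, l) = √V (d(V, l) = √(0 + V) = √V)
I(y, U) = √530/2 (I(y, U) = √(125 + (2 + (¼)*16 + (¼)*6)) = √(125 + (2 + 4 + 3/2)) = √(125 + 15/2) = √(265/2) = √530/2)
(I(374, d(20, -3)) + 286015) + 156576 = (√530/2 + 286015) + 156576 = (286015 + √530/2) + 156576 = 442591 + √530/2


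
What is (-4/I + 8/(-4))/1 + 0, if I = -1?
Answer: 2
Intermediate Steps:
(-4/I + 8/(-4))/1 + 0 = (-4/(-1) + 8/(-4))/1 + 0 = (-4*(-1) + 8*(-¼))*1 + 0 = (4 - 2)*1 + 0 = 2*1 + 0 = 2 + 0 = 2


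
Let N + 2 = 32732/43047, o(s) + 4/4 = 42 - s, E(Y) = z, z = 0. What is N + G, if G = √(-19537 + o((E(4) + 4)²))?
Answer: -53362/43047 + 6*I*√542 ≈ -1.2396 + 139.69*I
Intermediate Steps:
E(Y) = 0
o(s) = 41 - s (o(s) = -1 + (42 - s) = 41 - s)
N = -53362/43047 (N = -2 + 32732/43047 = -53362/43047 ≈ -1.2396)
G = 6*I*√542 (G = √(-19537 + (41 - (0 + 4)²)) = √(-19537 + (41 - 1*4²)) = √(-19537 + (41 - 1*16)) = √(-19537 + (41 - 16)) = √(-19537 + 25) = √(-19512) = 6*I*√542 ≈ 139.69*I)
N + G = -53362/43047 + 6*I*√542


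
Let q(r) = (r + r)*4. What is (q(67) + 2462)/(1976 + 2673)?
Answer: 2998/4649 ≈ 0.64487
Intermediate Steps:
q(r) = 8*r (q(r) = (2*r)*4 = 8*r)
(q(67) + 2462)/(1976 + 2673) = (8*67 + 2462)/(1976 + 2673) = (536 + 2462)/4649 = 2998*(1/4649) = 2998/4649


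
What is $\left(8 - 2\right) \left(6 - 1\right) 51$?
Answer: $1530$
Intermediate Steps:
$\left(8 - 2\right) \left(6 - 1\right) 51 = 6 \cdot 5 \cdot 51 = 30 \cdot 51 = 1530$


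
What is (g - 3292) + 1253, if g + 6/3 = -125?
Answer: -2166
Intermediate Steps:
g = -127 (g = -2 - 125 = -127)
(g - 3292) + 1253 = (-127 - 3292) + 1253 = -3419 + 1253 = -2166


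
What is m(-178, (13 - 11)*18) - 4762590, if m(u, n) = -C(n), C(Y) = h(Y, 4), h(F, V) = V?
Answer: -4762594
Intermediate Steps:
C(Y) = 4
m(u, n) = -4 (m(u, n) = -1*4 = -4)
m(-178, (13 - 11)*18) - 4762590 = -4 - 4762590 = -4762594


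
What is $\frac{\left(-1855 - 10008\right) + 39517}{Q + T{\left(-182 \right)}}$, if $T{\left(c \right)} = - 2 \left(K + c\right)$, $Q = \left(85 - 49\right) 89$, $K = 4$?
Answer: $\frac{13827}{1780} \approx 7.768$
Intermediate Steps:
$Q = 3204$ ($Q = 36 \cdot 89 = 3204$)
$T{\left(c \right)} = -8 - 2 c$ ($T{\left(c \right)} = - 2 \left(4 + c\right) = -8 - 2 c$)
$\frac{\left(-1855 - 10008\right) + 39517}{Q + T{\left(-182 \right)}} = \frac{\left(-1855 - 10008\right) + 39517}{3204 - -356} = \frac{\left(-1855 - 10008\right) + 39517}{3204 + \left(-8 + 364\right)} = \frac{-11863 + 39517}{3204 + 356} = \frac{27654}{3560} = 27654 \cdot \frac{1}{3560} = \frac{13827}{1780}$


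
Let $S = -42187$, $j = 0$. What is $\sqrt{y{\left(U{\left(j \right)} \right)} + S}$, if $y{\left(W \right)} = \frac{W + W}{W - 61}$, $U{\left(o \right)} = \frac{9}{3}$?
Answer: $\frac{i \sqrt{35479354}}{29} \approx 205.4 i$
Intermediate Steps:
$U{\left(o \right)} = 3$ ($U{\left(o \right)} = 9 \cdot \frac{1}{3} = 3$)
$y{\left(W \right)} = \frac{2 W}{-61 + W}$
$\sqrt{y{\left(U{\left(j \right)} \right)} + S} = \sqrt{2 \cdot 3 \frac{1}{-61 + 3} - 42187} = \sqrt{2 \cdot 3 \frac{1}{-58} - 42187} = \sqrt{2 \cdot 3 \left(- \frac{1}{58}\right) - 42187} = \sqrt{- \frac{3}{29} - 42187} = \sqrt{- \frac{1223426}{29}} = \frac{i \sqrt{35479354}}{29}$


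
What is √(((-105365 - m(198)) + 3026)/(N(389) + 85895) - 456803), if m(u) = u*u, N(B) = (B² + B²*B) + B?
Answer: I*√1595605683112805249210/59101474 ≈ 675.87*I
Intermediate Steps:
N(B) = B + B² + B³ (N(B) = (B² + B³) + B = B + B² + B³)
m(u) = u²
√(((-105365 - m(198)) + 3026)/(N(389) + 85895) - 456803) = √(((-105365 - 1*198²) + 3026)/(389*(1 + 389 + 389²) + 85895) - 456803) = √(((-105365 - 1*39204) + 3026)/(389*(1 + 389 + 151321) + 85895) - 456803) = √(((-105365 - 39204) + 3026)/(389*151711 + 85895) - 456803) = √((-144569 + 3026)/(59015579 + 85895) - 456803) = √(-141543/59101474 - 456803) = √(-26997730769165/59101474) = I*√1595605683112805249210/59101474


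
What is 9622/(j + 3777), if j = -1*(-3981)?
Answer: 4811/3879 ≈ 1.2403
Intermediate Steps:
j = 3981
9622/(j + 3777) = 9622/(3981 + 3777) = 9622/7758 = 9622*(1/7758) = 4811/3879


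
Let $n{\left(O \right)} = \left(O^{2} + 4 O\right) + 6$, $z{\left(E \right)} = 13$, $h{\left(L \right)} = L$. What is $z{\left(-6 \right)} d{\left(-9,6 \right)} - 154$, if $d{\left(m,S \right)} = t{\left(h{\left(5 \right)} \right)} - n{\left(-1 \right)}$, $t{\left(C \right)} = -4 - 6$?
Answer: $-323$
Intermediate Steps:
$t{\left(C \right)} = -10$ ($t{\left(C \right)} = -4 - 6 = -10$)
$n{\left(O \right)} = 6 + O^{2} + 4 O$
$d{\left(m,S \right)} = -13$ ($d{\left(m,S \right)} = -10 - \left(6 + \left(-1\right)^{2} + 4 \left(-1\right)\right) = -10 - \left(6 + 1 - 4\right) = -10 - 3 = -13$)
$z{\left(-6 \right)} d{\left(-9,6 \right)} - 154 = 13 \left(-13\right) - 154 = -169 - 154 = -323$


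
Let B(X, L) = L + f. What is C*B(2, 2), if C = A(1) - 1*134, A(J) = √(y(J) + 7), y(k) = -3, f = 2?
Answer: -528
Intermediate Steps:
B(X, L) = 2 + L (B(X, L) = L + 2 = 2 + L)
A(J) = 2 (A(J) = √(-3 + 7) = √4 = 2)
C = -132 (C = 2 - 1*134 = 2 - 134 = -132)
C*B(2, 2) = -132*(2 + 2) = -132*4 = -528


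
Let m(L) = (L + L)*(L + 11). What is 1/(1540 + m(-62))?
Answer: 1/7864 ≈ 0.00012716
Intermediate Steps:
m(L) = 2*L*(11 + L) (m(L) = (2*L)*(11 + L) = 2*L*(11 + L))
1/(1540 + m(-62)) = 1/(1540 + 2*(-62)*(11 - 62)) = 1/(1540 + 2*(-62)*(-51)) = 1/(1540 + 6324) = 1/7864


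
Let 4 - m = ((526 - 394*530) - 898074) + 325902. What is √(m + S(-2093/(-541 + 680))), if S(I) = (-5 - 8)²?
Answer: √780639 ≈ 883.54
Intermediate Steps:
S(I) = 169 (S(I) = (-13)² = 169)
m = 780470 (m = 4 - (((526 - 394*530) - 898074) + 325902) = 4 - (((526 - 208820) - 898074) + 325902) = 4 - ((-208294 - 898074) + 325902) = 4 - (-1106368 + 325902) = 4 - 1*(-780466) = 4 + 780466 = 780470)
√(m + S(-2093/(-541 + 680))) = √(780470 + 169) = √780639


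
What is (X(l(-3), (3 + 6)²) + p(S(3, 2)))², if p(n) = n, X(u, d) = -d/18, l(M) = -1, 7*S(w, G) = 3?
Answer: 3249/196 ≈ 16.577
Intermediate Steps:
S(w, G) = 3/7 (S(w, G) = (⅐)*3 = 3/7)
X(u, d) = -d/18
(X(l(-3), (3 + 6)²) + p(S(3, 2)))² = (-(3 + 6)²/18 + 3/7)² = (-1/18*9² + 3/7)² = (-1/18*81 + 3/7)² = (-9/2 + 3/7)² = (-57/14)² = 3249/196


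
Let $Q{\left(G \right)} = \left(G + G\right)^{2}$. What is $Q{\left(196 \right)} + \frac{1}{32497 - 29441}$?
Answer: $\frac{469597185}{3056} \approx 1.5366 \cdot 10^{5}$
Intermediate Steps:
$Q{\left(G \right)} = 4 G^{2}$ ($Q{\left(G \right)} = \left(2 G\right)^{2} = 4 G^{2}$)
$Q{\left(196 \right)} + \frac{1}{32497 - 29441} = 4 \cdot 196^{2} + \frac{1}{32497 - 29441} = 4 \cdot 38416 + \frac{1}{3056} = 153664 + \frac{1}{3056} = \frac{469597185}{3056}$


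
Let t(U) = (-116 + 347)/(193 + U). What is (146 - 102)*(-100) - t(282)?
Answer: -2090231/475 ≈ -4400.5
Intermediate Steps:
t(U) = 231/(193 + U)
(146 - 102)*(-100) - t(282) = (146 - 102)*(-100) - 231/(193 + 282) = 44*(-100) - 231/475 = -4400 - 231/475 = -2090231/475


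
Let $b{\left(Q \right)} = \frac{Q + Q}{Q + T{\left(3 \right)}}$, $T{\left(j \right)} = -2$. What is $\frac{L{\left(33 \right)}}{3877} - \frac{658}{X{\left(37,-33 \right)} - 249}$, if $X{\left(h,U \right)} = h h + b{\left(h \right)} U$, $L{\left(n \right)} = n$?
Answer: $- \frac{44037148}{71255383} \approx -0.61802$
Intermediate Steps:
$b{\left(Q \right)} = \frac{2 Q}{-2 + Q}$ ($b{\left(Q \right)} = \frac{Q + Q}{Q - 2} = \frac{2 Q}{-2 + Q}$)
$X{\left(h,U \right)} = h^{2} + \frac{2 U h}{-2 + h}$ ($X{\left(h,U \right)} = h h + \frac{2 h}{-2 + h} U = h^{2} + \frac{2 U h}{-2 + h}$)
$\frac{L{\left(33 \right)}}{3877} - \frac{658}{X{\left(37,-33 \right)} - 249} = \frac{33}{3877} - \frac{658}{\frac{37 \left(2 \left(-33\right) + 37 \left(-2 + 37\right)\right)}{-2 + 37} - 249} = 33 \cdot \frac{1}{3877} - \frac{658}{\frac{37 \left(-66 + 37 \cdot 35\right)}{35} - 249} = \frac{33}{3877} - \frac{658}{37 \cdot \frac{1}{35} \left(-66 + 1295\right) - 249} = \frac{33}{3877} - \frac{658}{37 \cdot \frac{1}{35} \cdot 1229 - 249} = \frac{33}{3877} - \frac{658}{\frac{45473}{35} - 249} = \frac{33}{3877} - \frac{658}{\frac{36758}{35}} = \frac{33}{3877} - \frac{11515}{18379} = - \frac{44037148}{71255383}$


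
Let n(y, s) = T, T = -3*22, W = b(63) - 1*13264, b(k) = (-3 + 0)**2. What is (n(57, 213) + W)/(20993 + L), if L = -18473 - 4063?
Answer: 13321/1543 ≈ 8.6332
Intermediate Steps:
L = -22536
b(k) = 9 (b(k) = (-3)**2 = 9)
W = -13255 (W = 9 - 1*13264 = 9 - 13264 = -13255)
T = -66
n(y, s) = -66
(n(57, 213) + W)/(20993 + L) = (-66 - 13255)/(20993 - 22536) = -13321/(-1543) = -13321*(-1/1543) = 13321/1543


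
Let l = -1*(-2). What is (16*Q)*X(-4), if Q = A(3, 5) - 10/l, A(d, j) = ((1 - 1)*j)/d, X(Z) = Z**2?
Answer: -1280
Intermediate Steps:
l = 2
A(d, j) = 0 (A(d, j) = (0*j)/d = 0/d = 0)
Q = -5 (Q = 0 - 10/2 = 0 - 1*5 = 0 - 5 = -5)
(16*Q)*X(-4) = (16*(-5))*(-4)**2 = -80*16 = -1280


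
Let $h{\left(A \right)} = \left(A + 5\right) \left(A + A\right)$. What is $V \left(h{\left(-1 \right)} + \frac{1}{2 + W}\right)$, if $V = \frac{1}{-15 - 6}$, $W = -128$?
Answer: $\frac{1009}{2646} \approx 0.38133$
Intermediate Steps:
$h{\left(A \right)} = 2 A \left(5 + A\right)$ ($h{\left(A \right)} = \left(5 + A\right) 2 A = 2 A \left(5 + A\right)$)
$V = - \frac{1}{21}$ ($V = \frac{1}{-21} = - \frac{1}{21} \approx -0.047619$)
$V \left(h{\left(-1 \right)} + \frac{1}{2 + W}\right) = - \frac{2 \left(-1\right) \left(5 - 1\right) + \frac{1}{2 - 128}}{21} = - \frac{2 \left(-1\right) 4 + \frac{1}{-126}}{21} = - \frac{-8 - \frac{1}{126}}{21} = \left(- \frac{1}{21}\right) \left(- \frac{1009}{126}\right) = \frac{1009}{2646}$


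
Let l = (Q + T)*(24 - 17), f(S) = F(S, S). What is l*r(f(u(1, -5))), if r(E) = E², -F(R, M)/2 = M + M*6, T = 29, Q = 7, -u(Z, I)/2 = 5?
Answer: 4939200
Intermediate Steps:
u(Z, I) = -10 (u(Z, I) = -2*5 = -10)
F(R, M) = -14*M (F(R, M) = -2*(M + M*6) = -2*(M + 6*M) = -14*M)
f(S) = -14*S
l = 252 (l = (7 + 29)*(24 - 17) = 36*7 = 252)
l*r(f(u(1, -5))) = 252*(-14*(-10))² = 252*140² = 252*19600 = 4939200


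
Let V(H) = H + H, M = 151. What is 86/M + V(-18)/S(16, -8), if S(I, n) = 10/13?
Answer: -34904/755 ≈ -46.230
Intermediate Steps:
S(I, n) = 10/13 (S(I, n) = 10*(1/13) = 10/13)
V(H) = 2*H
86/M + V(-18)/S(16, -8) = 86/151 + (2*(-18))/(10/13) = 86*(1/151) - 36*13/10 = 86/151 - 234/5 = -34904/755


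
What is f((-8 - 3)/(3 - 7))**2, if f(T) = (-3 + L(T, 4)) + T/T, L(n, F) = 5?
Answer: 9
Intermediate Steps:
f(T) = 3 (f(T) = (-3 + 5) + T/T = 2 + 1 = 3)
f((-8 - 3)/(3 - 7))**2 = 3**2 = 9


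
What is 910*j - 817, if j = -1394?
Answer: -1269357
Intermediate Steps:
910*j - 817 = 910*(-1394) - 817 = -1268540 - 817 = -1269357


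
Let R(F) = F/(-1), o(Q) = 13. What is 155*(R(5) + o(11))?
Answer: 1240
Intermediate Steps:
R(F) = -F (R(F) = F*(-1) = -F)
155*(R(5) + o(11)) = 155*(-1*5 + 13) = 155*(-5 + 13) = 155*8 = 1240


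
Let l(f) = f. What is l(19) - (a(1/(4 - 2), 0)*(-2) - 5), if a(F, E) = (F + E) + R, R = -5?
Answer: 15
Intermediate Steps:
a(F, E) = -5 + E + F (a(F, E) = (F + E) - 5 = (E + F) - 5 = -5 + E + F)
l(19) - (a(1/(4 - 2), 0)*(-2) - 5) = 19 - ((-5 + 0 + 1/(4 - 2))*(-2) - 5) = 19 - ((-5 + 0 + 1/2)*(-2) - 5) = 19 - ((-5 + 0 + ½)*(-2) - 5) = 19 - (-9/2*(-2) - 5) = 19 - (9 - 5) = 19 - 1*4 = 19 - 4 = 15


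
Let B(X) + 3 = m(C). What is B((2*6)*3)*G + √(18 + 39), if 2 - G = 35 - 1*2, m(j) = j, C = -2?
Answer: 155 + √57 ≈ 162.55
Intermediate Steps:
B(X) = -5 (B(X) = -3 - 2 = -5)
G = -31 (G = 2 - (35 - 1*2) = 2 - (35 - 2) = 2 - 1*33 = 2 - 33 = -31)
B((2*6)*3)*G + √(18 + 39) = -5*(-31) + √(18 + 39) = 155 + √57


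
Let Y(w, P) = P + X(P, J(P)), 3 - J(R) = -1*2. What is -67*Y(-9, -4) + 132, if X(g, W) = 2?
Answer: 266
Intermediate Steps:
J(R) = 5 (J(R) = 3 - (-1)*2 = 3 - 1*(-2) = 3 + 2 = 5)
Y(w, P) = 2 + P (Y(w, P) = P + 2 = 2 + P)
-67*Y(-9, -4) + 132 = -67*(2 - 4) + 132 = -67*(-2) + 132 = 134 + 132 = 266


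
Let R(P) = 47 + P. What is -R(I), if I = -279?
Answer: 232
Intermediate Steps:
-R(I) = -(47 - 279) = -1*(-232) = 232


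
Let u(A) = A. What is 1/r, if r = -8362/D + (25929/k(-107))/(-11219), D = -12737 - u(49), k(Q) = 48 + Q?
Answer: 4231660953/2933255798 ≈ 1.4426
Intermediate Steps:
D = -12786 (D = -12737 - 1*49 = -12737 - 49 = -12786)
r = 2933255798/4231660953 (r = -8362/(-12786) + (25929/(48 - 107))/(-11219) = -8362*(-1/12786) + (25929/(-59))*(-1/11219) = 4181/6393 + (25929*(-1/59))*(-1/11219) = 4181/6393 - 25929/59*(-1/11219) = 4181/6393 + 25929/661921 = 2933255798/4231660953 ≈ 0.69317)
1/r = 1/(2933255798/4231660953) = 4231660953/2933255798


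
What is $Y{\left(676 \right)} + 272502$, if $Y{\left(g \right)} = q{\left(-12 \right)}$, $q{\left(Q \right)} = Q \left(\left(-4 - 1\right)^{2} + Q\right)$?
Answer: $272346$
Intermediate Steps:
$q{\left(Q \right)} = Q \left(25 + Q\right)$ ($q{\left(Q \right)} = Q \left(\left(-5\right)^{2} + Q\right) = Q \left(25 + Q\right)$)
$Y{\left(g \right)} = -156$ ($Y{\left(g \right)} = - 12 \left(25 - 12\right) = \left(-12\right) 13 = -156$)
$Y{\left(676 \right)} + 272502 = -156 + 272502 = 272346$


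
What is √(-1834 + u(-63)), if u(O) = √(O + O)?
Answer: √(-1834 + 3*I*√14) ≈ 0.1311 + 42.825*I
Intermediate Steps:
u(O) = √2*√O (u(O) = √(2*O) = √2*√O)
√(-1834 + u(-63)) = √(-1834 + √2*√(-63)) = √(-1834 + √2*(3*I*√7)) = √(-1834 + 3*I*√14)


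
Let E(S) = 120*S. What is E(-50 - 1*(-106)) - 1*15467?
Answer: -8747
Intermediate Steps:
E(-50 - 1*(-106)) - 1*15467 = 120*(-50 - 1*(-106)) - 1*15467 = 120*(-50 + 106) - 15467 = 120*56 - 15467 = 6720 - 15467 = -8747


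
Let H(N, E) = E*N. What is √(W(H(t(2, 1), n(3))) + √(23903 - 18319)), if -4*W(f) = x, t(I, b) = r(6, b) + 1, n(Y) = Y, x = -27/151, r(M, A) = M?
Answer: √(4077 + 364816*√349)/302 ≈ 8.6470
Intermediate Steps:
x = -27/151 (x = -27*1/151 = -27/151 ≈ -0.17881)
t(I, b) = 7 (t(I, b) = 6 + 1 = 7)
W(f) = 27/604 (W(f) = -¼*(-27/151) = 27/604)
√(W(H(t(2, 1), n(3))) + √(23903 - 18319)) = √(27/604 + √(23903 - 18319)) = √(27/604 + √5584) = √(27/604 + 4*√349)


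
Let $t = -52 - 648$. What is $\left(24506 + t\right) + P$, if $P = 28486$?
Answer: $52292$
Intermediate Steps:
$t = -700$ ($t = -52 - 648 = -700$)
$\left(24506 + t\right) + P = \left(24506 - 700\right) + 28486 = 23806 + 28486 = 52292$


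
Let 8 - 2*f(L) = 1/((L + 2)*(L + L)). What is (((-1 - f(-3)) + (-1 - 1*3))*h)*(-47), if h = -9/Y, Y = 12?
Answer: -5029/16 ≈ -314.31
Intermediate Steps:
h = -3/4 (h = -9/12 = -9*1/12 = -3/4 ≈ -0.75000)
f(L) = 4 - 1/(4*L*(2 + L)) (f(L) = 4 - 1/((L + 2)*(L + L))/2 = 4 - 1/(2*L*(2 + L))/2 = 4 - 1/(4*L*(2 + L)))
(((-1 - f(-3)) + (-1 - 1*3))*h)*(-47) = (((-1 - (-1 + 16*(-3)**2 + 32*(-3))/(4*(-3)*(2 - 3))) + (-1 - 1*3))*(-3/4))*(-47) = (((-1 - (-1)*(-1 + 16*9 - 96)/(4*3*(-1))) + (-1 - 3))*(-3/4))*(-47) = (((-1 - (-1)*(-1)*(-1 + 144 - 96)/(4*3)) - 4)*(-3/4))*(-47) = (((-1 - (-1)*(-1)*47/(4*3)) - 4)*(-3/4))*(-47) = (((-1 - 1*47/12) - 4)*(-3/4))*(-47) = (((-1 - 47/12) - 4)*(-3/4))*(-47) = ((-59/12 - 4)*(-3/4))*(-47) = -107/12*(-3/4)*(-47) = (107/16)*(-47) = -5029/16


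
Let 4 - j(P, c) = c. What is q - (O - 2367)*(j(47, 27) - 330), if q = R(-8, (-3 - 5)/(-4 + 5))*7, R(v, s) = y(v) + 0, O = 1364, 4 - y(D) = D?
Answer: -353975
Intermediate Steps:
y(D) = 4 - D
j(P, c) = 4 - c
R(v, s) = 4 - v (R(v, s) = (4 - v) + 0 = 4 - v)
q = 84 (q = (4 - 1*(-8))*7 = (4 + 8)*7 = 12*7 = 84)
q - (O - 2367)*(j(47, 27) - 330) = 84 - (1364 - 2367)*((4 - 1*27) - 330) = 84 - (-1003)*((4 - 27) - 330) = 84 - (-1003)*(-23 - 330) = 84 - (-1003)*(-353) = 84 - 1*354059 = 84 - 354059 = -353975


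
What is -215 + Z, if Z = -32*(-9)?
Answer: 73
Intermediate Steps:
Z = 288
-215 + Z = -215 + 288 = 73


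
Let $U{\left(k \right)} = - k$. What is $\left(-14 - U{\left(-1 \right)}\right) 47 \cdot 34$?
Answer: $-23970$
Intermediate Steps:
$\left(-14 - U{\left(-1 \right)}\right) 47 \cdot 34 = \left(-14 - \left(-1\right) \left(-1\right)\right) 47 \cdot 34 = \left(-14 - 1\right) 47 \cdot 34 = \left(-15\right) 47 \cdot 34 = \left(-705\right) 34 = -23970$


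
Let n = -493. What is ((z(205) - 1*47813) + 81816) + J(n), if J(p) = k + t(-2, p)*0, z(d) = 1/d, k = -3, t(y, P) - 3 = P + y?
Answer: 6970001/205 ≈ 34000.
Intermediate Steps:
t(y, P) = 3 + P + y (t(y, P) = 3 + (P + y) = 3 + P + y)
J(p) = -3 (J(p) = -3 + (3 + p - 2)*0 = -3 + (1 + p)*0 = -3 + 0 = -3)
((z(205) - 1*47813) + 81816) + J(n) = ((1/205 - 1*47813) + 81816) - 3 = ((1/205 - 47813) + 81816) - 3 = (-9801664/205 + 81816) - 3 = 6970616/205 - 3 = 6970001/205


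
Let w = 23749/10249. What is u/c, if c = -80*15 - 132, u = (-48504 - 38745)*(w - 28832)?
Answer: -8593311610777/4550556 ≈ -1.8884e+6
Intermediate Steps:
w = 23749/10249 (w = 23749*(1/10249) = 23749/10249 ≈ 2.3172)
u = 25779934832331/10249 (u = (-48504 - 38745)*(23749/10249 - 28832) = -87249*(-295475419/10249) = 25779934832331/10249 ≈ 2.5154e+9)
c = -1332 (c = -1200 - 132 = -1332)
u/c = (25779934832331/10249)/(-1332) = (25779934832331/10249)*(-1/1332) = -8593311610777/4550556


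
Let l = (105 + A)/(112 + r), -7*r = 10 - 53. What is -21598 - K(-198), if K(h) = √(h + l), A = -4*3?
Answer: -21598 - I*√134879565/827 ≈ -21598.0 - 14.043*I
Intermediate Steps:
r = 43/7 (r = -(10 - 53)/7 = -⅐*(-43) = 43/7 ≈ 6.1429)
A = -12
l = 651/827 (l = (105 - 12)/(112 + 43/7) = 93/(827/7) = 93*(7/827) = 651/827 ≈ 0.78718)
K(h) = √(651/827 + h) (K(h) = √(h + 651/827) = √(651/827 + h))
-21598 - K(-198) = -21598 - √(538377 + 683929*(-198))/827 = -21598 - √(538377 - 135417942)/827 = -21598 - √(-134879565)/827 = -21598 - I*√134879565/827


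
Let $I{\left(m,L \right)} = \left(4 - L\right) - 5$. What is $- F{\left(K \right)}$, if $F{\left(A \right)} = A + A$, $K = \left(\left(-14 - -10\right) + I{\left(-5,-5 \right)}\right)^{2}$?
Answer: $0$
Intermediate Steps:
$I{\left(m,L \right)} = -1 - L$
$K = 0$ ($K = \left(\left(-14 - -10\right) - -4\right)^{2} = \left(\left(-14 + 10\right) + \left(-1 + 5\right)\right)^{2} = \left(-4 + 4\right)^{2} = 0^{2} = 0$)
$F{\left(A \right)} = 2 A$
$- F{\left(K \right)} = - 2 \cdot 0 = \left(-1\right) 0 = 0$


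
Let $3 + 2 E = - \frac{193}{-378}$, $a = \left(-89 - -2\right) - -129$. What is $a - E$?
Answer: $\frac{32693}{756} \approx 43.245$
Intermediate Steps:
$a = 42$ ($a = \left(-89 + 2\right) + 129 = -87 + 129 = 42$)
$E = - \frac{941}{756}$ ($E = - \frac{3}{2} + \frac{\left(-193\right) \frac{1}{-378}}{2} = - \frac{3}{2} + \frac{\left(-193\right) \left(- \frac{1}{378}\right)}{2} = - \frac{3}{2} + \frac{1}{2} \cdot \frac{193}{378} = - \frac{3}{2} + \frac{193}{756} = - \frac{941}{756} \approx -1.2447$)
$a - E = 42 - - \frac{941}{756} = 42 + \frac{941}{756} = \frac{32693}{756}$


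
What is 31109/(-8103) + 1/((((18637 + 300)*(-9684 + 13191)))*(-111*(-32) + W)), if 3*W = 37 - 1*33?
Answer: -7341231948316717/1912179834686940 ≈ -3.8392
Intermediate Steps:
W = 4/3 (W = (37 - 1*33)/3 = (37 - 33)/3 = (⅓)*4 = 4/3 ≈ 1.3333)
31109/(-8103) + 1/((((18637 + 300)*(-9684 + 13191)))*(-111*(-32) + W)) = 31109/(-8103) + 1/((((18637 + 300)*(-9684 + 13191)))*(-111*(-32) + 4/3)) = 31109*(-1/8103) + 1/(((18937*3507))*(3552 + 4/3)) = -31109/8103 + 1/(66412059*(10660/3)) = -31109/8103 + (1/66412059)*(3/10660) = -31109/8103 + 1/235984182980 = -7341231948316717/1912179834686940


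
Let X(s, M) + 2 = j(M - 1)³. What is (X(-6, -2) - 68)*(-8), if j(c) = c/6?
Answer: 561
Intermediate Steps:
j(c) = c/6 (j(c) = c*(⅙) = c/6)
X(s, M) = -2 + (-⅙ + M/6)³ (X(s, M) = -2 + ((M - 1)/6)³ = -2 + ((-1 + M)/6)³ = -2 + (-⅙ + M/6)³)
(X(-6, -2) - 68)*(-8) = ((-2 + (-1 - 2)³/216) - 68)*(-8) = ((-2 + (1/216)*(-3)³) - 68)*(-8) = ((-2 + (1/216)*(-27)) - 68)*(-8) = ((-2 - ⅛) - 68)*(-8) = (-17/8 - 68)*(-8) = -561/8*(-8) = 561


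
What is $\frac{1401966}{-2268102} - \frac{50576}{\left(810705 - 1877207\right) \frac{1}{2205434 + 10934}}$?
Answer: $\frac{21186788493727817}{201577943267} \approx 1.051 \cdot 10^{5}$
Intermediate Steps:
$\frac{1401966}{-2268102} - \frac{50576}{\left(810705 - 1877207\right) \frac{1}{2205434 + 10934}} = 1401966 \left(- \frac{1}{2268102}\right) - \frac{50576}{\left(-1066502\right) \frac{1}{2216368}} = - \frac{233661}{378017} - \frac{50576}{\left(-1066502\right) \frac{1}{2216368}} = - \frac{233661}{378017} - \frac{50576}{- \frac{533251}{1108184}} = - \frac{233661}{378017} - - \frac{56047513984}{533251} = - \frac{233661}{378017} + \frac{56047513984}{533251} = \frac{21186788493727817}{201577943267}$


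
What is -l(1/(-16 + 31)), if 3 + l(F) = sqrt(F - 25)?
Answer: 3 - I*sqrt(5610)/15 ≈ 3.0 - 4.9933*I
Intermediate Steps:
l(F) = -3 + sqrt(-25 + F) (l(F) = -3 + sqrt(F - 25) = -3 + sqrt(-25 + F))
-l(1/(-16 + 31)) = -(-3 + sqrt(-25 + 1/(-16 + 31))) = -(-3 + sqrt(-25 + 1/15)) = -(-3 + sqrt(-374/15)) = -(-3 + I*sqrt(5610)/15) = 3 - I*sqrt(5610)/15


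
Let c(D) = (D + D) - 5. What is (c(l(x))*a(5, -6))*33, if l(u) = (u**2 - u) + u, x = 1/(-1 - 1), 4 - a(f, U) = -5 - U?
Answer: -891/2 ≈ -445.50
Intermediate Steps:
a(f, U) = 9 + U (a(f, U) = 4 - (-5 - U) = 4 + (5 + U) = 9 + U)
x = -1/2 (x = 1/(-2) = -1/2 ≈ -0.50000)
l(u) = u**2
c(D) = -5 + 2*D (c(D) = 2*D - 5 = -5 + 2*D)
(c(l(x))*a(5, -6))*33 = ((-5 + 2*(-1/2)**2)*(9 - 6))*33 = ((-5 + 2*(1/4))*3)*33 = ((-5 + 1/2)*3)*33 = -9/2*3*33 = -27/2*33 = -891/2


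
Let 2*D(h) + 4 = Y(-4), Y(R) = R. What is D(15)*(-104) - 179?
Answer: 237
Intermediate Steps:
D(h) = -4 (D(h) = -2 + (½)*(-4) = -2 - 2 = -4)
D(15)*(-104) - 179 = -4*(-104) - 179 = 416 - 179 = 237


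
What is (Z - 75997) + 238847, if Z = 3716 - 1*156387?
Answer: 10179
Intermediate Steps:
Z = -152671 (Z = 3716 - 156387 = -152671)
(Z - 75997) + 238847 = (-152671 - 75997) + 238847 = -228668 + 238847 = 10179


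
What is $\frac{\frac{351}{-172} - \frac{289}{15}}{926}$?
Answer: $- \frac{54973}{2389080} \approx -0.02301$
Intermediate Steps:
$\frac{\frac{351}{-172} - \frac{289}{15}}{926} = \left(351 \left(- \frac{1}{172}\right) - \frac{289}{15}\right) \frac{1}{926} = \left(- \frac{351}{172} - \frac{289}{15}\right) \frac{1}{926} = \left(- \frac{54973}{2580}\right) \frac{1}{926} = - \frac{54973}{2389080}$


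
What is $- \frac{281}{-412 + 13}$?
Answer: $\frac{281}{399} \approx 0.70426$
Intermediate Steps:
$- \frac{281}{-412 + 13} = - \frac{281}{-399} = \left(-281\right) \left(- \frac{1}{399}\right) = \frac{281}{399}$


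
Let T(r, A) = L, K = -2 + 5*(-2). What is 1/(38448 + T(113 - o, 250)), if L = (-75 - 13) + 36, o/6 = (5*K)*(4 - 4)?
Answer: 1/38396 ≈ 2.6044e-5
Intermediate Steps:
K = -12 (K = -2 - 10 = -12)
o = 0 (o = 6*((5*(-12))*(4 - 4)) = 6*(-60*0) = 6*0 = 0)
L = -52 (L = -88 + 36 = -52)
T(r, A) = -52
1/(38448 + T(113 - o, 250)) = 1/(38448 - 52) = 1/38396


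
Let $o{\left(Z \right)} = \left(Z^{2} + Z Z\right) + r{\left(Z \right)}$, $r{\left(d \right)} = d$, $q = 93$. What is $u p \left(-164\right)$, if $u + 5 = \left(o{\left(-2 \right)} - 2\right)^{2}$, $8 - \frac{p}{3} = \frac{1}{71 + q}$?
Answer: $-43263$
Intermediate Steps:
$p = \frac{3933}{164}$ ($p = 24 - \frac{3}{71 + 93} = 24 - \frac{3}{164} = \frac{3933}{164} \approx 23.982$)
$o{\left(Z \right)} = Z + 2 Z^{2}$ ($o{\left(Z \right)} = \left(Z^{2} + Z Z\right) + Z = \left(Z^{2} + Z^{2}\right) + Z = 2 Z^{2} + Z = Z + 2 Z^{2}$)
$u = 11$ ($u = -5 + \left(- 2 \left(1 + 2 \left(-2\right)\right) - 2\right)^{2} = -5 + \left(- 2 \left(1 - 4\right) - 2\right)^{2} = -5 + \left(\left(-2\right) \left(-3\right) - 2\right)^{2} = -5 + \left(6 - 2\right)^{2} = -5 + 4^{2} = -5 + 16 = 11$)
$u p \left(-164\right) = 11 \cdot \frac{3933}{164} \left(-164\right) = \frac{43263}{164} \left(-164\right) = -43263$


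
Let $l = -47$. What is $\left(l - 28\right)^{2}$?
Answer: $5625$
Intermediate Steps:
$\left(l - 28\right)^{2} = \left(-47 - 28\right)^{2} = \left(-75\right)^{2} = 5625$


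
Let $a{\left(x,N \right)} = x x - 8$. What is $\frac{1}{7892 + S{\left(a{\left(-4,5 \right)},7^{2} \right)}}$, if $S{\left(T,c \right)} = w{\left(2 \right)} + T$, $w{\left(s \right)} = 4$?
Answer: $\frac{1}{7904} \approx 0.00012652$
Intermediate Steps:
$a{\left(x,N \right)} = -8 + x^{2}$ ($a{\left(x,N \right)} = x^{2} - 8 = -8 + x^{2}$)
$S{\left(T,c \right)} = 4 + T$
$\frac{1}{7892 + S{\left(a{\left(-4,5 \right)},7^{2} \right)}} = \frac{1}{7892 + \left(4 - \left(8 - \left(-4\right)^{2}\right)\right)} = \frac{1}{7892 + \left(4 + \left(-8 + 16\right)\right)} = \frac{1}{7892 + \left(4 + 8\right)} = \frac{1}{7892 + 12} = \frac{1}{7904}$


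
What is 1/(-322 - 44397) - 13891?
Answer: -621191630/44719 ≈ -13891.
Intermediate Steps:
1/(-322 - 44397) - 13891 = 1/(-44719) - 13891 = -1/44719 - 13891 = -621191630/44719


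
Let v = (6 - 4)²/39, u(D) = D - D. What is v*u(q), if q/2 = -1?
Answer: 0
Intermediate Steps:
q = -2 (q = 2*(-1) = -2)
u(D) = 0
v = 4/39 (v = 2²*(1/39) = 4*(1/39) = 4/39 ≈ 0.10256)
v*u(q) = (4/39)*0 = 0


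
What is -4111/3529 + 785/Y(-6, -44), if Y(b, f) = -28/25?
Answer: -69371733/98812 ≈ -702.06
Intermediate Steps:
Y(b, f) = -28/25 (Y(b, f) = -28*1/25 = -28/25)
-4111/3529 + 785/Y(-6, -44) = -4111/3529 + 785/(-28/25) = -4111*1/3529 + 785*(-25/28) = -4111/3529 - 19625/28 = -69371733/98812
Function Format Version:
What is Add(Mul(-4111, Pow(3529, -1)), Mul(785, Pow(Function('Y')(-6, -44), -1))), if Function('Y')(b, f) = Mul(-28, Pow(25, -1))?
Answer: Rational(-69371733, 98812) ≈ -702.06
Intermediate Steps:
Function('Y')(b, f) = Rational(-28, 25) (Function('Y')(b, f) = Mul(-28, Rational(1, 25)) = Rational(-28, 25))
Add(Mul(-4111, Pow(3529, -1)), Mul(785, Pow(Function('Y')(-6, -44), -1))) = Add(Mul(-4111, Pow(3529, -1)), Mul(785, Pow(Rational(-28, 25), -1))) = Add(Mul(-4111, Rational(1, 3529)), Mul(785, Rational(-25, 28))) = Add(Rational(-4111, 3529), Rational(-19625, 28)) = Rational(-69371733, 98812)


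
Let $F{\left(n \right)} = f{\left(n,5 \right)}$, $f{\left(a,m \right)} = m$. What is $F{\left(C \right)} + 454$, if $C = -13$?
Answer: $459$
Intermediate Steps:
$F{\left(n \right)} = 5$
$F{\left(C \right)} + 454 = 5 + 454 = 459$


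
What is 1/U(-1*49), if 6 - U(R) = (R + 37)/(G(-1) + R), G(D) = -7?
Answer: 14/81 ≈ 0.17284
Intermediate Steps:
U(R) = 6 - (37 + R)/(-7 + R) (U(R) = 6 - (R + 37)/(-7 + R) = 6 - (37 + R)/(-7 + R))
1/U(-1*49) = 1/((-79 + 5*(-1*49))/(-7 - 1*49)) = 1/((-79 + 5*(-49))/(-7 - 49)) = 1/((-79 - 245)/(-56)) = 1/(-1/56*(-324)) = 1/(81/14) = 14/81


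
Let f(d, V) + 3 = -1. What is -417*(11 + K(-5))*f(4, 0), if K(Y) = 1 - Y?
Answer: 28356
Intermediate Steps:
f(d, V) = -4 (f(d, V) = -3 - 1 = -4)
-417*(11 + K(-5))*f(4, 0) = -417*(11 + (1 - 1*(-5)))*(-4) = -417*(11 + (1 + 5))*(-4) = -417*(11 + 6)*(-4) = -7089*(-4) = -417*(-68) = 28356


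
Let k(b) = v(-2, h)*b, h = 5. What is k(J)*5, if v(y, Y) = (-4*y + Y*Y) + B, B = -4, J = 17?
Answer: 2465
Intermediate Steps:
v(y, Y) = -4 + Y**2 - 4*y (v(y, Y) = (-4*y + Y*Y) - 4 = (-4*y + Y**2) - 4 = (Y**2 - 4*y) - 4 = -4 + Y**2 - 4*y)
k(b) = 29*b (k(b) = (-4 + 5**2 - 4*(-2))*b = (-4 + 25 + 8)*b = 29*b)
k(J)*5 = (29*17)*5 = 493*5 = 2465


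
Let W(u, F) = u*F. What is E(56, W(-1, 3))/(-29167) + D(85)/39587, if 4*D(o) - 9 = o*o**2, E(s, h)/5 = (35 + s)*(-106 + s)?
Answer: 10757431689/2309268058 ≈ 4.6584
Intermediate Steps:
W(u, F) = F*u
E(s, h) = 5*(-106 + s)*(35 + s) (E(s, h) = 5*((35 + s)*(-106 + s)) = 5*((-106 + s)*(35 + s)) = 5*(-106 + s)*(35 + s))
D(o) = 9/4 + o**3/4 (D(o) = 9/4 + (o*o**2)/4 = 9/4 + o**3/4)
E(56, W(-1, 3))/(-29167) + D(85)/39587 = (-18550 - 355*56 + 5*56**2)/(-29167) + (9/4 + (1/4)*85**3)/39587 = (-18550 - 19880 + 5*3136)*(-1/29167) + (9/4 + (1/4)*614125)*(1/39587) = (-18550 - 19880 + 15680)*(-1/29167) + (9/4 + 614125/4)*(1/39587) = -22750*(-1/29167) + (307067/2)*(1/39587) = 22750/29167 + 307067/79174 = 10757431689/2309268058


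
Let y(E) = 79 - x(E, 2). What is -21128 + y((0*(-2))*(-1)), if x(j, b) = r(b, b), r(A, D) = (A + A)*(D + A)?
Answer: -21065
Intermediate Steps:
r(A, D) = 2*A*(A + D) (r(A, D) = (2*A)*(A + D) = 2*A*(A + D))
x(j, b) = 4*b**2 (x(j, b) = 2*b*(b + b) = 2*b*(2*b) = 4*b**2)
y(E) = 63 (y(E) = 79 - 4*2**2 = 79 - 4*4 = 79 - 1*16 = 79 - 16 = 63)
-21128 + y((0*(-2))*(-1)) = -21128 + 63 = -21065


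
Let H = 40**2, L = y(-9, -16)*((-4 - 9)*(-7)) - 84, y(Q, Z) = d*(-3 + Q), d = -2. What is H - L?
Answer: -500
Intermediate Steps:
y(Q, Z) = 6 - 2*Q (y(Q, Z) = -2*(-3 + Q) = 6 - 2*Q)
L = 2100 (L = (6 - 2*(-9))*((-4 - 9)*(-7)) - 84 = (6 + 18)*(-13*(-7)) - 84 = 24*91 - 84 = 2184 - 84 = 2100)
H = 1600
H - L = 1600 - 1*2100 = 1600 - 2100 = -500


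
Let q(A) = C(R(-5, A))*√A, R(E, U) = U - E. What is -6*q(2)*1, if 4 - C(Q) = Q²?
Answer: 270*√2 ≈ 381.84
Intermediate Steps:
C(Q) = 4 - Q²
q(A) = √A*(4 - (5 + A)²) (q(A) = (4 - (A - 1*(-5))²)*√A = (4 - (A + 5)²)*√A = (4 - (5 + A)²)*√A = √A*(4 - (5 + A)²))
-6*q(2)*1 = -6*√2*(4 - (5 + 2)²)*1 = -6*√2*(4 - 1*7²)*1 = -6*√2*(4 - 1*49)*1 = -6*√2*(4 - 49)*1 = -6*√2*(-45)*1 = -(-270)*√2*1 = (270*√2)*1 = 270*√2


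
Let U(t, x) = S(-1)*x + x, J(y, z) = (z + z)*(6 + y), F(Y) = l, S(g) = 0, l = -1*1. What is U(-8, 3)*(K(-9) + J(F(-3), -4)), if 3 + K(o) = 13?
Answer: -90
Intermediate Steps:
l = -1
F(Y) = -1
K(o) = 10 (K(o) = -3 + 13 = 10)
J(y, z) = 2*z*(6 + y) (J(y, z) = (2*z)*(6 + y) = 2*z*(6 + y))
U(t, x) = x (U(t, x) = 0*x + x = 0 + x = x)
U(-8, 3)*(K(-9) + J(F(-3), -4)) = 3*(10 + 2*(-4)*(6 - 1)) = 3*(10 + 2*(-4)*5) = 3*(10 - 40) = 3*(-30) = -90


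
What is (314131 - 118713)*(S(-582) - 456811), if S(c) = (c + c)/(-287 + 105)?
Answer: -8123373638542/91 ≈ -8.9268e+10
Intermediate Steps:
S(c) = -c/91 (S(c) = (2*c)/(-182) = (2*c)*(-1/182) = -c/91)
(314131 - 118713)*(S(-582) - 456811) = (314131 - 118713)*(-1/91*(-582) - 456811) = 195418*(582/91 - 456811) = 195418*(-41569219/91) = -8123373638542/91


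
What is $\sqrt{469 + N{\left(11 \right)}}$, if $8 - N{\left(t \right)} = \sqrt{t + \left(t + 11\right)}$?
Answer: $\sqrt{477 - \sqrt{33}} \approx 21.708$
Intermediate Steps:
$N{\left(t \right)} = 8 - \sqrt{11 + 2 t}$ ($N{\left(t \right)} = 8 - \sqrt{t + \left(t + 11\right)} = 8 - \sqrt{t + \left(11 + t\right)} = 8 - \sqrt{11 + 2 t}$)
$\sqrt{469 + N{\left(11 \right)}} = \sqrt{469 + \left(8 - \sqrt{11 + 2 \cdot 11}\right)} = \sqrt{469 + \left(8 - \sqrt{11 + 22}\right)} = \sqrt{469 + \left(8 - \sqrt{33}\right)} = \sqrt{477 - \sqrt{33}}$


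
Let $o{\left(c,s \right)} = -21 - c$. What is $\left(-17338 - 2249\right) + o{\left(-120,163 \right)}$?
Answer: $-19488$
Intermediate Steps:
$\left(-17338 - 2249\right) + o{\left(-120,163 \right)} = \left(-17338 - 2249\right) - -99 = -19587 + \left(-21 + 120\right) = -19587 + 99 = -19488$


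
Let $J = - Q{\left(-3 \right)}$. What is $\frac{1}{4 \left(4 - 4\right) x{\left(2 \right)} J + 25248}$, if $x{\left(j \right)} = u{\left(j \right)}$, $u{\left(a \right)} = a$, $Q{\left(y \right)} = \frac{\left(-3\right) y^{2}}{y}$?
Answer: $\frac{1}{25248} \approx 3.9607 \cdot 10^{-5}$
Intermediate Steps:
$Q{\left(y \right)} = - 3 y$
$J = -9$ ($J = - \left(-3\right) \left(-3\right) = \left(-1\right) 9 = -9$)
$x{\left(j \right)} = j$
$\frac{1}{4 \left(4 - 4\right) x{\left(2 \right)} J + 25248} = \frac{1}{4 \left(4 - 4\right) 2 \left(-9\right) + 25248} = \frac{1}{4 \cdot 0 \cdot 2 \left(-9\right) + 25248} = \frac{1}{0 \cdot 2 \left(-9\right) + 25248} = \frac{1}{0 \left(-9\right) + 25248} = \frac{1}{0 + 25248} = \frac{1}{25248}$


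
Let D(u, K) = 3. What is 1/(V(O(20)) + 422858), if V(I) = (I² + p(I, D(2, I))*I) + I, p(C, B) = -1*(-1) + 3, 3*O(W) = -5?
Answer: 9/3805672 ≈ 2.3649e-6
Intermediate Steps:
O(W) = -5/3 (O(W) = (⅓)*(-5) = -5/3)
p(C, B) = 4 (p(C, B) = 1 + 3 = 4)
V(I) = I² + 5*I (V(I) = (I² + 4*I) + I = I² + 5*I)
1/(V(O(20)) + 422858) = 1/(-5*(5 - 5/3)/3 + 422858) = 1/(-5/3*10/3 + 422858) = 1/(-50/9 + 422858) = 1/(3805672/9) = 9/3805672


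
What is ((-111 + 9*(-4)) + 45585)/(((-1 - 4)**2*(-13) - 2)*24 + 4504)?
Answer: -22719/1672 ≈ -13.588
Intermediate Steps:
((-111 + 9*(-4)) + 45585)/(((-1 - 4)**2*(-13) - 2)*24 + 4504) = ((-111 - 36) + 45585)/(((-5)**2*(-13) - 2)*24 + 4504) = (-147 + 45585)/((25*(-13) - 2)*24 + 4504) = 45438/((-325 - 2)*24 + 4504) = 45438/(-327*24 + 4504) = 45438/(-7848 + 4504) = 45438/(-3344) = 45438*(-1/3344) = -22719/1672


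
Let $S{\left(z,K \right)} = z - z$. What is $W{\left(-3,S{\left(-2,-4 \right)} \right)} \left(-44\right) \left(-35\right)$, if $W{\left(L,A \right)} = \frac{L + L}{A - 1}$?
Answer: $9240$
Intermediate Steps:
$S{\left(z,K \right)} = 0$
$W{\left(L,A \right)} = \frac{2 L}{-1 + A}$
$W{\left(-3,S{\left(-2,-4 \right)} \right)} \left(-44\right) \left(-35\right) = 2 \left(-3\right) \frac{1}{-1 + 0} \left(-44\right) \left(-35\right) = 2 \left(-3\right) \frac{1}{-1} \left(-44\right) \left(-35\right) = 2 \left(-3\right) \left(-1\right) \left(-44\right) \left(-35\right) = 6 \left(-44\right) \left(-35\right) = \left(-264\right) \left(-35\right) = 9240$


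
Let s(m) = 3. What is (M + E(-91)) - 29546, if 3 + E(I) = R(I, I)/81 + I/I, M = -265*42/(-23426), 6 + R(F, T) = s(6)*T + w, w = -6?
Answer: -176331076/5967 ≈ -29551.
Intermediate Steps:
R(F, T) = -12 + 3*T (R(F, T) = -6 + (3*T - 6) = -6 + (-6 + 3*T) = -12 + 3*T)
M = 105/221 (M = -11130*(-1/23426) = 105/221 ≈ 0.47511)
E(I) = -58/27 + I/27 (E(I) = -3 + ((-12 + 3*I)/81 + I/I) = -3 + ((-12 + 3*I)*(1/81) + 1) = -3 + ((-4/27 + I/27) + 1) = -3 + (23/27 + I/27) = -58/27 + I/27)
(M + E(-91)) - 29546 = (105/221 + (-58/27 + (1/27)*(-91))) - 29546 = (105/221 + (-58/27 - 91/27)) - 29546 = (105/221 - 149/27) - 29546 = -30094/5967 - 29546 = -176331076/5967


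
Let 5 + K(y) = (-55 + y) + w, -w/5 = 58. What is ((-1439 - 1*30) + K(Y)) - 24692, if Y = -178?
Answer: -26689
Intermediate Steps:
w = -290 (w = -5*58 = -290)
K(y) = -350 + y (K(y) = -5 + ((-55 + y) - 290) = -5 + (-345 + y) = -350 + y)
((-1439 - 1*30) + K(Y)) - 24692 = ((-1439 - 1*30) + (-350 - 178)) - 24692 = ((-1439 - 30) - 528) - 24692 = (-1469 - 528) - 24692 = -1997 - 24692 = -26689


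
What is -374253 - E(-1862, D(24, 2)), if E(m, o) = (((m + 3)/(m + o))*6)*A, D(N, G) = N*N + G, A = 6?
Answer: -40050648/107 ≈ -3.7431e+5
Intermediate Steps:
D(N, G) = G + N**2 (D(N, G) = N**2 + G = G + N**2)
E(m, o) = 36*(3 + m)/(m + o) (E(m, o) = (((m + 3)/(m + o))*6)*6 = (((3 + m)/(m + o))*6)*6 = (6*(3 + m)/(m + o))*6 = 36*(3 + m)/(m + o))
-374253 - E(-1862, D(24, 2)) = -374253 - 36*(3 - 1862)/(-1862 + (2 + 24**2)) = -374253 - 36*(-1859)/(-1862 + (2 + 576)) = -374253 - 36*(-1859)/(-1862 + 578) = -374253 - 36*(-1859)/(-1284) = -374253 - 36*(-1)*(-1859)/1284 = -374253 - 1*5577/107 = -374253 - 5577/107 = -40050648/107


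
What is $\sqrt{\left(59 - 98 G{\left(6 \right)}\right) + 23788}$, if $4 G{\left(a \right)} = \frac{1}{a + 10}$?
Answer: $\frac{\sqrt{1526110}}{8} \approx 154.42$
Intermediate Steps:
$G{\left(a \right)} = \frac{1}{4 \left(10 + a\right)}$ ($G{\left(a \right)} = \frac{1}{4 \left(a + 10\right)} = \frac{1}{4 \left(10 + a\right)}$)
$\sqrt{\left(59 - 98 G{\left(6 \right)}\right) + 23788} = \sqrt{\left(59 - 98 \frac{1}{4 \left(10 + 6\right)}\right) + 23788} = \sqrt{\left(59 - 98 \frac{1}{4 \cdot 16}\right) + 23788} = \sqrt{\left(59 - 98 \cdot \frac{1}{4} \cdot \frac{1}{16}\right) + 23788} = \sqrt{\left(59 - \frac{49}{32}\right) + 23788} = \sqrt{\frac{1839}{32} + 23788} = \sqrt{\frac{763055}{32}} = \frac{\sqrt{1526110}}{8}$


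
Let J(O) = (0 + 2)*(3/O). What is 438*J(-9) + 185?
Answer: -107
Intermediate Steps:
J(O) = 6/O (J(O) = 2*(3/O) = 6/O)
438*J(-9) + 185 = 438*(6/(-9)) + 185 = 438*(6*(-⅑)) + 185 = 438*(-⅔) + 185 = -292 + 185 = -107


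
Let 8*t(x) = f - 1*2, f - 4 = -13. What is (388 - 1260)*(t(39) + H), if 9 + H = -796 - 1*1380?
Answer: 1906519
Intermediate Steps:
f = -9 (f = 4 - 13 = -9)
H = -2185 (H = -9 + (-796 - 1*1380) = -9 + (-796 - 1380) = -9 - 2176 = -2185)
t(x) = -11/8 (t(x) = (-9 - 1*2)/8 = (-9 - 2)/8 = (⅛)*(-11) = -11/8)
(388 - 1260)*(t(39) + H) = (388 - 1260)*(-11/8 - 2185) = -872*(-17491/8) = 1906519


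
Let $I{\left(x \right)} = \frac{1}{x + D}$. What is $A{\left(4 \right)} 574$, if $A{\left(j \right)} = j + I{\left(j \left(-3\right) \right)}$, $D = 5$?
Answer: $2214$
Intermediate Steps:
$I{\left(x \right)} = \frac{1}{5 + x}$ ($I{\left(x \right)} = \frac{1}{x + 5} = \frac{1}{5 + x}$)
$A{\left(j \right)} = j + \frac{1}{5 - 3 j}$ ($A{\left(j \right)} = j + \frac{1}{5 + j \left(-3\right)} = j + \frac{1}{5 - 3 j}$)
$A{\left(4 \right)} 574 = \left(4 - \frac{1}{-5 + 3 \cdot 4}\right) 574 = \left(4 - \frac{1}{-5 + 12}\right) 574 = \left(4 - \frac{1}{7}\right) 574 = \frac{27}{7} \cdot 574 = 2214$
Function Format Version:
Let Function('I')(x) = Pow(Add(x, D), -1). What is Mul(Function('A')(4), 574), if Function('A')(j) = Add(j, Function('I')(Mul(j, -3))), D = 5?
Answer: 2214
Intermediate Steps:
Function('I')(x) = Pow(Add(5, x), -1) (Function('I')(x) = Pow(Add(x, 5), -1) = Pow(Add(5, x), -1))
Function('A')(j) = Add(j, Pow(Add(5, Mul(-3, j)), -1)) (Function('A')(j) = Add(j, Pow(Add(5, Mul(j, -3)), -1)) = Add(j, Pow(Add(5, Mul(-3, j)), -1)))
Mul(Function('A')(4), 574) = Mul(Add(4, Mul(-1, Pow(Add(-5, Mul(3, 4)), -1))), 574) = Mul(Add(4, Mul(-1, Pow(Add(-5, 12), -1))), 574) = Mul(Add(4, Mul(-1, Pow(7, -1))), 574) = Mul(Add(4, Mul(-1, Rational(1, 7))), 574) = Mul(Add(4, Rational(-1, 7)), 574) = Mul(Rational(27, 7), 574) = 2214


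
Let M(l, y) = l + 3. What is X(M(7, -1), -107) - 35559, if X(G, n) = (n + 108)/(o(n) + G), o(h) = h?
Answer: -3449224/97 ≈ -35559.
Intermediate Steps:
M(l, y) = 3 + l
X(G, n) = (108 + n)/(G + n) (X(G, n) = (n + 108)/(n + G) = (108 + n)/(G + n))
X(M(7, -1), -107) - 35559 = (108 - 107)/((3 + 7) - 107) - 35559 = 1/(10 - 107) - 35559 = 1/(-97) - 35559 = -1/97*1 - 35559 = -1/97 - 35559 = -3449224/97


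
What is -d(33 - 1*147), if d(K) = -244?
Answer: 244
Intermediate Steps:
-d(33 - 1*147) = -1*(-244) = 244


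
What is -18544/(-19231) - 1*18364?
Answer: -353139540/19231 ≈ -18363.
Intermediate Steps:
-18544/(-19231) - 1*18364 = -18544*(-1/19231) - 18364 = 18544/19231 - 18364 = -353139540/19231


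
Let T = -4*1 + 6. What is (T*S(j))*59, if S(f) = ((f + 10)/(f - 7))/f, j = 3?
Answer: -767/6 ≈ -127.83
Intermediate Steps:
S(f) = (10 + f)/(f*(-7 + f)) (S(f) = ((10 + f)/(-7 + f))/f = (10 + f)/(f*(-7 + f)))
T = 2 (T = -4 + 6 = 2)
(T*S(j))*59 = (2*((10 + 3)/(3*(-7 + 3))))*59 = (2*((1/3)*13/(-4)))*59 = (2*((1/3)*(-1/4)*13))*59 = (2*(-13/12))*59 = -13/6*59 = -767/6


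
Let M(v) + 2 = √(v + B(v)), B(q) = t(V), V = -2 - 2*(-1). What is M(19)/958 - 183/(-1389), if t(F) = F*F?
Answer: 28756/221777 + √19/958 ≈ 0.13421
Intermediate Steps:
V = 0 (V = -2 - 1*(-2) = -2 + 2 = 0)
t(F) = F²
B(q) = 0 (B(q) = 0² = 0)
M(v) = -2 + √v (M(v) = -2 + √(v + 0) = -2 + √v)
M(19)/958 - 183/(-1389) = (-2 + √19)/958 - 183/(-1389) = (-2 + √19)*(1/958) - 183*(-1/1389) = (-1/479 + √19/958) + 61/463 = 28756/221777 + √19/958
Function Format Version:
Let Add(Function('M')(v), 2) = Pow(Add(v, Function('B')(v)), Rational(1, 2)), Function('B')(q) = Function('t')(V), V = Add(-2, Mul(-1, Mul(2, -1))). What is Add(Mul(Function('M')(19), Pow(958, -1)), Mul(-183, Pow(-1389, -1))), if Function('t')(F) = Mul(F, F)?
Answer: Add(Rational(28756, 221777), Mul(Rational(1, 958), Pow(19, Rational(1, 2)))) ≈ 0.13421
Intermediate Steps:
V = 0 (V = Add(-2, Mul(-1, -2)) = Add(-2, 2) = 0)
Function('t')(F) = Pow(F, 2)
Function('B')(q) = 0 (Function('B')(q) = Pow(0, 2) = 0)
Function('M')(v) = Add(-2, Pow(v, Rational(1, 2))) (Function('M')(v) = Add(-2, Pow(Add(v, 0), Rational(1, 2))) = Add(-2, Pow(v, Rational(1, 2))))
Add(Mul(Function('M')(19), Pow(958, -1)), Mul(-183, Pow(-1389, -1))) = Add(Mul(Add(-2, Pow(19, Rational(1, 2))), Pow(958, -1)), Mul(-183, Pow(-1389, -1))) = Add(Mul(Add(-2, Pow(19, Rational(1, 2))), Rational(1, 958)), Mul(-183, Rational(-1, 1389))) = Add(Add(Rational(-1, 479), Mul(Rational(1, 958), Pow(19, Rational(1, 2)))), Rational(61, 463)) = Add(Rational(28756, 221777), Mul(Rational(1, 958), Pow(19, Rational(1, 2))))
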